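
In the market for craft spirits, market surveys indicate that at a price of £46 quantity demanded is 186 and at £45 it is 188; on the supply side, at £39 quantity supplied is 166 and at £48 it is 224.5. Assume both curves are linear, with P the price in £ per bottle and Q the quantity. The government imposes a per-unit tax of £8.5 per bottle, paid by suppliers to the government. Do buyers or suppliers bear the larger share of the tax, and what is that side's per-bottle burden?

Demand slope: (188 − 186)/(45 − 46) = -2, so Qd = 278 − 2P.
Supply slope: (224.5 − 166)/(48 − 39) = 6.5, so Qs = 6.5P − 87.5.
Without the tax, 278 − 2P = 6.5P − 87.5 gives 8.5P = 365.5, so P* = £43 and Q* = 192.
With the tax collected from suppliers, supply shifts: Qs = 6.5(P − 8.5) − 87.5.
New equilibrium: buyers pay £49.5, suppliers receive £41, Q = 179. (Wedge: Pb − Ps = 8.5.)
Per-bottle burden: buyers £6.5, suppliers £2.
Buyers take the larger share because demand is less price-elastic here (demand slope 2 vs supply slope 6.5).

Buyers bear the larger share: £6.5 per bottle.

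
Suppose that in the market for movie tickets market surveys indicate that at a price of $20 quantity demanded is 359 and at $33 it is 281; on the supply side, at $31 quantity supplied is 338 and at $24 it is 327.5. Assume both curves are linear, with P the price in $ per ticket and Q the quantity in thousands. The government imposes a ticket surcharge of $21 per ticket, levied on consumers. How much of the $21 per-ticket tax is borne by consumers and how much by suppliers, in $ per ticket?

Consumers bear $4.2 per ticket; suppliers bear $16.8 per ticket.

Demand slope: (281 − 359)/(33 − 20) = -6, so Qd = 479 − 6P.
Supply slope: (327.5 − 338)/(24 − 31) = 1.5, so Qs = 1.5P + 291.5.
Before the tax: set 479 − 6P = 1.5P + 291.5 → P* = $25, Q* = 329.
With the tax collected from consumers, demand (in seller-price terms) shifts: Qd = 479 − 6(P + 21).
New equilibrium: consumers pay $29.2, suppliers receive $8.2, Q = 303.8. (Wedge: Pb − Ps = 21.)
Burden on consumers: $4.2; on suppliers: $16.8. (They sum to $21.)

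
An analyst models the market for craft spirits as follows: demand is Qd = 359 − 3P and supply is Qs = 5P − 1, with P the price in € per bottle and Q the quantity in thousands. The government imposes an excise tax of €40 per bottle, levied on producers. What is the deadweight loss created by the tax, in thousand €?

Deadweight loss = €1500 thousand.

Before the tax: set 359 − 3P = 5P − 1 → P* = €45, Q* = 224.
With the tax collected from producers, supply shifts: Qs = 5(P − 40) − 1.
New equilibrium: consumers pay €70, producers receive €30, Q = 149. (Wedge: Pb − Ps = 40.)
Quantity falls by |ΔQ| = |224 − 149| = 75.
DWL = ½ · t · |ΔQ| = ½ · 40 · 75 = €1500.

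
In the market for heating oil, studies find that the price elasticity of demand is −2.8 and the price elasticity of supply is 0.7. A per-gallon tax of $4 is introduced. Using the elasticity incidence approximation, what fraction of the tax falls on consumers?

Incidence ratio: consumers' share ≈ εs / (εs + |εd|) = 0.7 / (0.7 + 2.8) = 0.2.
Supply is the less elastic side, so consumers bear the smaller share.

Consumers' share ≈ 0.2.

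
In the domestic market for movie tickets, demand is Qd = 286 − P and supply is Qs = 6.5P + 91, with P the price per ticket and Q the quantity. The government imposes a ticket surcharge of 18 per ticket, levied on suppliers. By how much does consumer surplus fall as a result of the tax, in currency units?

Consumer surplus falls by 3934.32.

Without the tax, 286 − P = 6.5P + 91 gives 7.5P = 195, so P* = 26 and Q* = 260.
With the tax collected from suppliers, supply shifts: Qs = 6.5(P − 18) + 91.
New equilibrium: consumers pay 41.6, suppliers receive 23.6, Q = 244.4. (Wedge: Pb − Ps = 18.)
ΔCS is the trapezoid between Q = 244.4 and Q = 260 of height 15.6: ½ · (260 + 244.4) · 15.6 = 3934.32.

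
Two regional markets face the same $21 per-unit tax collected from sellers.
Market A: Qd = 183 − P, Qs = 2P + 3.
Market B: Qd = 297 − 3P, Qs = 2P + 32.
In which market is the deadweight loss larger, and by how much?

Market A: pre-tax P* = $60, Q* = 123; post-tax Q = 109; deadweight loss = $147.
Market B: pre-tax P* = $53, Q* = 138; post-tax Q = 112.8; deadweight loss = $264.6.
Difference: $147 vs $264.6 → market B is larger by $117.6.

Market B, by $117.6.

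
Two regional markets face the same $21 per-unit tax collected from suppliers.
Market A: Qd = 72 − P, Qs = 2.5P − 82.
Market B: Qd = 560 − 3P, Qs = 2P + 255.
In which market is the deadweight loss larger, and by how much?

Market A: pre-tax P* = $44, Q* = 28; post-tax Q = 13; deadweight loss = $157.5.
Market B: pre-tax P* = $61, Q* = 377; post-tax Q = 351.8; deadweight loss = $264.6.
Difference: $157.5 vs $264.6 → market B is larger by $107.1.

Market B, by $107.1.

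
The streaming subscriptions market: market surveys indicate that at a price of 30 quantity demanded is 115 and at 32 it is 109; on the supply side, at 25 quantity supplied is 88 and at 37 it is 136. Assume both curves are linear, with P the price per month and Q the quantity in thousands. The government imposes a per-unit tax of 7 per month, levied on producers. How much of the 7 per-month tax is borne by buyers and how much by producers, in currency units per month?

Buyers bear 4 per month; producers bear 3 per month.

Demand slope: (109 − 115)/(32 − 30) = -3, so Qd = 205 − 3P.
Supply slope: (136 − 88)/(37 − 25) = 4, so Qs = 4P − 12.
Before the tax: set 205 − 3P = 4P − 12 → P* = 31, Q* = 112.
With the tax collected from producers, supply shifts: Qs = 4(P − 7) − 12.
New equilibrium: buyers pay 35, producers receive 28, Q = 100. (Wedge: Pb − Ps = 7.)
Burden on buyers: 4; on producers: 3. (They sum to 7.)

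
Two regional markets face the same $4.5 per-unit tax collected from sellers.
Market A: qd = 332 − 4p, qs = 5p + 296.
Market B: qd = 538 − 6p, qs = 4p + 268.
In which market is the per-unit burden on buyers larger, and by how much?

Market A: pre-tax p* = $4, q* = 316; post-tax q = 306; per-unit burden on buyers = $2.5.
Market B: pre-tax p* = $27, q* = 376; post-tax q = 365.2; per-unit burden on buyers = $1.8.
Difference: $2.5 vs $1.8 → market A is larger by $0.7.

Market A, by $0.7.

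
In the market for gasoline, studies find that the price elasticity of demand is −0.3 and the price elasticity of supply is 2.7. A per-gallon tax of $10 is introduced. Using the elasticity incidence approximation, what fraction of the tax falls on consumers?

Incidence ratio: consumers' share ≈ εs / (εs + |εd|) = 2.7 / (2.7 + 0.3) = 0.9.
Supply is the more elastic side, so consumers bear the larger share.

Consumers' share ≈ 0.9.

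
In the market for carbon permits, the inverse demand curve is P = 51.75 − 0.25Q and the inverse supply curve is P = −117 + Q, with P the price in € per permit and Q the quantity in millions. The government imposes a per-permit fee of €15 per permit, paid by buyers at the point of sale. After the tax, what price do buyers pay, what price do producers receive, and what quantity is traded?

Rewrite in direct form: Qd = 207 − 4P and Qs = P + 117.
Without the tax, 207 − 4P = P + 117 gives 5P = 90, so P* = €18 and Q* = 135.
With the tax collected from buyers, demand (in seller-price terms) shifts: Qd = 207 − 4(P + 15).
New equilibrium: buyers pay €21, producers receive €6, Q = 123. (Wedge: Pb − Ps = 15.)
The less price-elastic side of the market bears the larger share of a per-unit tax.

Buyers pay €21; producers receive €6; quantity = 123.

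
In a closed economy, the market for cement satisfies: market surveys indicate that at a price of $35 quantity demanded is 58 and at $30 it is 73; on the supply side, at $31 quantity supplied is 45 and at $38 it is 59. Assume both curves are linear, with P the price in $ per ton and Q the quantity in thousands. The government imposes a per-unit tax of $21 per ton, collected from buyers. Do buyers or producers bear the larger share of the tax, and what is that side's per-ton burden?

Demand slope: (73 − 58)/(30 − 35) = -3, so Qd = 163 − 3P.
Supply slope: (59 − 45)/(38 − 31) = 2, so Qs = 2P − 17.
Without the tax, 163 − 3P = 2P − 17 gives 5P = 180, so P* = $36 and Q* = 55.
With the tax collected from buyers, demand (in seller-price terms) shifts: Qd = 163 − 3(P + 21).
Solving gives Q = 29.8 with buyers paying $44.4 and producers receiving $23.4 (the $21 wedge).
Per-ton burden: buyers $8.4, producers $12.6.
Producers take the larger share because supply is less price-elastic here (demand slope 3 vs supply slope 2).
The less price-elastic side of the market bears the larger share of a per-unit tax.

Producers bear the larger share: $12.6 per ton.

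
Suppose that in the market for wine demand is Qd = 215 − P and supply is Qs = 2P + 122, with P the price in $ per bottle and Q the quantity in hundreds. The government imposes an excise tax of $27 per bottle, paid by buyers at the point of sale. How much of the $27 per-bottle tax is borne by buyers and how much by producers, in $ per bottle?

Without the tax, 215 − P = 2P + 122 gives 3P = 93, so P* = $31 and Q* = 184.
With the tax collected from buyers, demand (in seller-price terms) shifts: Qd = 215 − (P + 27).
Solving gives Q = 166 with buyers paying $49 and producers receiving $22 (the $27 wedge).
Burden on buyers: $18; on producers: $9. (They sum to $27.)

Buyers bear $18 per bottle; producers bear $9 per bottle.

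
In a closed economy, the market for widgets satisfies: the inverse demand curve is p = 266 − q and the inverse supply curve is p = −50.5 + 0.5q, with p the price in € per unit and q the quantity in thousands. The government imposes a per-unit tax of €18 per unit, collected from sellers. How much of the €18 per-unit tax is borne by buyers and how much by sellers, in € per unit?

Inverting to q(p) form: qd = 266 − p; qs = 2p + 101.
Before the tax: set 266 − p = 2p + 101 → p* = €55, q* = 211.
With the tax collected from sellers, supply shifts: qs = 2(p − 18) + 101.
New equilibrium: buyers pay €67, sellers receive €49, q = 199. (Wedge: pb − ps = 18.)
Burden on buyers: €12; on sellers: €6. (They sum to €18.)

Buyers bear €12 per unit; sellers bear €6 per unit.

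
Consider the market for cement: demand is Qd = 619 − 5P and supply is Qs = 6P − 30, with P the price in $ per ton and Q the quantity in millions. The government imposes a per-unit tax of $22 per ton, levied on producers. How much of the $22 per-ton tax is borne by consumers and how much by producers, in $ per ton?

Consumers bear $12 per ton; producers bear $10 per ton.

Before the tax: set 619 − 5P = 6P − 30 → P* = $59, Q* = 324.
With the tax collected from producers, supply shifts: Qs = 6(P − 22) − 30.
New equilibrium: consumers pay $71, producers receive $49, Q = 264. (Wedge: Pb − Ps = 22.)
Burden on consumers: $12; on producers: $10. (They sum to $22.)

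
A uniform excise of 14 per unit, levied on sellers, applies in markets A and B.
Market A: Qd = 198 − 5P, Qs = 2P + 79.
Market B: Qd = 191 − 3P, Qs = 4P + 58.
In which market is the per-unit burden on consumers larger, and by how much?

Market B, by 4.

Market A: pre-tax P* = 17, Q* = 113; post-tax Q = 93; per-unit burden on consumers = 4.
Market B: pre-tax P* = 19, Q* = 134; post-tax Q = 110; per-unit burden on consumers = 8.
Difference: 4 vs 8 → market B is larger by 4.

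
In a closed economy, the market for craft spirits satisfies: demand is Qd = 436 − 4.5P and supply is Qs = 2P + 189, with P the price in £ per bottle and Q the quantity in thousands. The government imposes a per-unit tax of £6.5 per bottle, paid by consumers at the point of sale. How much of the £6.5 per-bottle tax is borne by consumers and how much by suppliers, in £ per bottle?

Consumers bear £2 per bottle; suppliers bear £4.5 per bottle.

Without the tax, 436 − 4.5P = 2P + 189 gives 6.5P = 247, so P* = £38 and Q* = 265.
With the tax collected from consumers, demand (in seller-price terms) shifts: Qd = 436 − 4.5(P + 6.5).
New equilibrium: consumers pay £40, suppliers receive £33.5, Q = 256. (Wedge: Pb − Ps = 6.5.)
Burden on consumers: £2; on suppliers: £4.5. (They sum to £6.5.)
The less price-elastic side of the market bears the larger share of a per-unit tax.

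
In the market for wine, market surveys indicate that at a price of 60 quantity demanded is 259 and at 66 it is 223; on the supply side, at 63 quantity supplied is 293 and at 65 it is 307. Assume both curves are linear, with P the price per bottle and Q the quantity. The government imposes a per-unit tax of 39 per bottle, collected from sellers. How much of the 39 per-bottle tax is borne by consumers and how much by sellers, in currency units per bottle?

Demand slope: (223 − 259)/(66 − 60) = -6, so Qd = 619 − 6P.
Supply slope: (307 − 293)/(65 − 63) = 7, so Qs = 7P − 148.
Before the tax: set 619 − 6P = 7P − 148 → P* = 59, Q* = 265.
With the tax collected from sellers, supply shifts: Qs = 7(P − 39) − 148.
New equilibrium: consumers pay 80, sellers receive 41, Q = 139. (Wedge: Pb − Ps = 39.)
Burden on consumers: 21; on sellers: 18. (They sum to 39.)
The less price-elastic side of the market bears the larger share of a per-unit tax.

Consumers bear 21 per bottle; sellers bear 18 per bottle.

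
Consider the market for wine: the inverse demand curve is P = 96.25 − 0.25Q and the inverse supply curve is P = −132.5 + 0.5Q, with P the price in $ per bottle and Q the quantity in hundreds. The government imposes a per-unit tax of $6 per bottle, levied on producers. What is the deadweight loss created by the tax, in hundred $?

Rewrite in direct form: Qd = 385 − 4P and Qs = 2P + 265.
Without the tax, 385 − 4P = 2P + 265 gives 6P = 120, so P* = $20 and Q* = 305.
With the tax collected from producers, supply shifts: Qs = 2(P − 6) + 265.
New equilibrium: buyers pay $22, producers receive $16, Q = 297. (Wedge: Pb − Ps = 6.)
Quantity falls by |ΔQ| = |305 − 297| = 8.
DWL = ½ · t · |ΔQ| = ½ · 6 · 8 = $24.

Deadweight loss = $24 hundred.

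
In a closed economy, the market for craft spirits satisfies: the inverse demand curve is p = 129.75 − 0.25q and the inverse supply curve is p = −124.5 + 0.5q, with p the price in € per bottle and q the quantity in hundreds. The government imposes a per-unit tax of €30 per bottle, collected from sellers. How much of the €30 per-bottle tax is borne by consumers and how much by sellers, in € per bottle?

Consumers bear €10 per bottle; sellers bear €20 per bottle.

Inverting to q(p) form: qd = 519 − 4p; qs = 2p + 249.
Without the tax, 519 − 4p = 2p + 249 gives 6p = 270, so p* = €45 and q* = 339.
With the tax collected from sellers, supply shifts: qs = 2(p − 30) + 249.
New equilibrium: consumers pay €55, sellers receive €25, q = 299. (Wedge: pb − ps = 30.)
Burden on consumers: €10; on sellers: €20. (They sum to €30.)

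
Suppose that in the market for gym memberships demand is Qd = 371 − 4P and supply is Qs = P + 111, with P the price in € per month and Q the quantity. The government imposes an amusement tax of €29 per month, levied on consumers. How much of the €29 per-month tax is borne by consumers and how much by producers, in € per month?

Consumers bear €5.8 per month; producers bear €23.2 per month.

Without the tax, 371 − 4P = P + 111 gives 5P = 260, so P* = €52 and Q* = 163.
With the tax collected from consumers, demand (in seller-price terms) shifts: Qd = 371 − 4(P + 29).
New equilibrium: consumers pay €57.8, producers receive €28.8, Q = 139.8. (Wedge: Pb − Ps = 29.)
Burden on consumers: €5.8; on producers: €23.2. (They sum to €29.)
The less price-elastic side of the market bears the larger share of a per-unit tax.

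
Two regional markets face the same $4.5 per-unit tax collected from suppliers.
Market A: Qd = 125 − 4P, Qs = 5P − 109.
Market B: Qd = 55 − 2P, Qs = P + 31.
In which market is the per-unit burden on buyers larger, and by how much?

Market A, by $1.

Market A: pre-tax P* = $26, Q* = 21; post-tax Q = 11; per-unit burden on buyers = $2.5.
Market B: pre-tax P* = $8, Q* = 39; post-tax Q = 36; per-unit burden on buyers = $1.5.
Difference: $2.5 vs $1.5 → market A is larger by $1.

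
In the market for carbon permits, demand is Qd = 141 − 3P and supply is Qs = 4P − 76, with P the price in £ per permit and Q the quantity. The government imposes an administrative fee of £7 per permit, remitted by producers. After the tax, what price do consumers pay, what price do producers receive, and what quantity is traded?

Consumers pay £35; producers receive £28; quantity = 36.

Before the tax: set 141 − 3P = 4P − 76 → P* = £31, Q* = 48.
With the tax collected from producers, supply shifts: Qs = 4(P − 7) − 76.
Solving gives Q = 36 with consumers paying £35 and producers receiving £28 (the £7 wedge).
The less price-elastic side of the market bears the larger share of a per-unit tax.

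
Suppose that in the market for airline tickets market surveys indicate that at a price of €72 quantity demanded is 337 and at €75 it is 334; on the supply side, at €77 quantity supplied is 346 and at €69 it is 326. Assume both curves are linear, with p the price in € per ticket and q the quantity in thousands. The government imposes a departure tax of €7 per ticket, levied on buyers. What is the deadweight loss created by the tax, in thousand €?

Deadweight loss = €17.5 thousand.

Demand slope: (334 − 337)/(75 − 72) = -1, so qd = 409 − p.
Supply slope: (326 − 346)/(69 − 77) = 2.5, so qs = 2.5p + 153.5.
Without the tax, 409 − p = 2.5p + 153.5 gives 3.5p = 255.5, so p* = €73 and q* = 336.
With the tax collected from buyers, demand (in seller-price terms) shifts: qd = 409 − (p + 7).
New equilibrium: buyers pay €78, sellers receive €71, q = 331. (Wedge: pb − ps = 7.)
Quantity falls by |ΔQ| = |336 − 331| = 5.
DWL = ½ · t · |ΔQ| = ½ · 7 · 5 = €17.5.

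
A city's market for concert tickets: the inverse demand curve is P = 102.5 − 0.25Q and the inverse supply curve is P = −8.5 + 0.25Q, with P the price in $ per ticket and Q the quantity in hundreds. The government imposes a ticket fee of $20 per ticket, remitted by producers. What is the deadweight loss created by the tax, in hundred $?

Inverting to Q(P) form: Qd = 410 − 4P; Qs = 4P + 34.
Without the tax, 410 − 4P = 4P + 34 gives 8P = 376, so P* = $47 and Q* = 222.
With the tax collected from producers, supply shifts: Qs = 4(P − 20) + 34.
Solving gives Q = 182 with buyers paying $57 and producers receiving $37 (the $20 wedge).
Quantity falls by |ΔQ| = |222 − 182| = 40.
DWL = ½ · t · |ΔQ| = ½ · 20 · 40 = $400.

Deadweight loss = $400 hundred.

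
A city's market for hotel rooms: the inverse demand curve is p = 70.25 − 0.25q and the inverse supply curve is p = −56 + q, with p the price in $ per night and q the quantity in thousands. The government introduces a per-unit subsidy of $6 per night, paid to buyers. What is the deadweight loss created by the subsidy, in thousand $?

Rewrite in direct form: qd = 281 − 4p and qs = p + 56.
Before the subsidy: set 281 − 4p = p + 56 → p* = $45, q* = 101.
With a per-unit subsidy paid to buyers, each effectively pays p − 6, so demand becomes qd = 281 − 4(p − 6).
Solving gives q = 105.8 with buyers paying $43.8 and producers receiving $49.8 (the $6 wedge).
Quantity rises by |ΔQ| = |101 − 105.8| = 4.8.
DWL = ½ · t · |ΔQ| = ½ · 6 · 4.8 = $14.4.

Deadweight loss = $14.4 thousand.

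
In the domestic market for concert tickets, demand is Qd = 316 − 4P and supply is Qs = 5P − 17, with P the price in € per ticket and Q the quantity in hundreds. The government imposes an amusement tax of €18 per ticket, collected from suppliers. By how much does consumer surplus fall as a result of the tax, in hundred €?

Without the tax, 316 − 4P = 5P − 17 gives 9P = 333, so P* = €37 and Q* = 168.
With the tax collected from suppliers, supply shifts: Qs = 5(P − 18) − 17.
New equilibrium: buyers pay €47, suppliers receive €29, Q = 128. (Wedge: Pb − Ps = 18.)
ΔCS is the trapezoid between Q = 128 and Q = 168 of height €10: ½ · (168 + 128) · 10 = €1480.

Consumer surplus falls by €1480 hundred.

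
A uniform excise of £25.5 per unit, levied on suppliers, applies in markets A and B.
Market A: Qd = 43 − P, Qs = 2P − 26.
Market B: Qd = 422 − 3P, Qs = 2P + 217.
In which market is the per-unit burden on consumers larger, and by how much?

Market A, by £6.8.

Market A: pre-tax P* = £23, Q* = 20; post-tax Q = 3; per-unit burden on consumers = £17.
Market B: pre-tax P* = £41, Q* = 299; post-tax Q = 268.4; per-unit burden on consumers = £10.2.
Difference: £17 vs £10.2 → market A is larger by £6.8.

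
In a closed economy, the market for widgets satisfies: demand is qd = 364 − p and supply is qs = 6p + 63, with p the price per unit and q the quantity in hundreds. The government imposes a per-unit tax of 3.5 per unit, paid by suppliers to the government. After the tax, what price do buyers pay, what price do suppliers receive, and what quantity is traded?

Buyers pay 46; suppliers receive 42.5; quantity = 318.

Before the tax: set 364 − p = 6p + 63 → p* = 43, q* = 321.
With the tax collected from suppliers, supply shifts: qs = 6(p − 3.5) + 63.
Solving gives q = 318 with buyers paying 46 and suppliers receiving 42.5 (the 3.5 wedge).
The less price-elastic side of the market bears the larger share of a per-unit tax.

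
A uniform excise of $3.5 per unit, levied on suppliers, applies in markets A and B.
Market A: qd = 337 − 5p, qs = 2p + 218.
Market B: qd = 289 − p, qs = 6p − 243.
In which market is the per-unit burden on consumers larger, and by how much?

Market A: pre-tax p* = $17, q* = 252; post-tax q = 247; per-unit burden on consumers = $1.
Market B: pre-tax p* = $76, q* = 213; post-tax q = 210; per-unit burden on consumers = $3.
Difference: $1 vs $3 → market B is larger by $2.

Market B, by $2.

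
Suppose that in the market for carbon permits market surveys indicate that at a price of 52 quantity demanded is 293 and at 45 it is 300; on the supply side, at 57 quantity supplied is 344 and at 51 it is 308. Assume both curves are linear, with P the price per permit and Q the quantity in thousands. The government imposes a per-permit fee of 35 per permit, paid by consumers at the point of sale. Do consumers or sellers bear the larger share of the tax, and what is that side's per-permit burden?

Demand slope: (300 − 293)/(45 − 52) = -1, so Qd = 345 − P.
Supply slope: (308 − 344)/(51 − 57) = 6, so Qs = 6P + 2.
Before the tax: set 345 − P = 6P + 2 → P* = 49, Q* = 296.
With the tax collected from consumers, demand (in seller-price terms) shifts: Qd = 345 − (P + 35).
Solving gives Q = 266 with consumers paying 79 and sellers receiving 44 (the 35 wedge).
Per-permit burden: consumers 30, sellers 5.
Consumers take the larger share because demand is less price-elastic here (demand slope 1 vs supply slope 6).
The less price-elastic side of the market bears the larger share of a per-unit tax.

Consumers bear the larger share: 30 per permit.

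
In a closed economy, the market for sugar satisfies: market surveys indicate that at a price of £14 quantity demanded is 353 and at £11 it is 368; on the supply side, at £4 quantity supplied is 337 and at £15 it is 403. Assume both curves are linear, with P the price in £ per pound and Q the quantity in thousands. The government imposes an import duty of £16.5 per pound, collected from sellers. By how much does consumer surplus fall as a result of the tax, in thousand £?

Demand slope: (368 − 353)/(11 − 14) = -5, so Qd = 423 − 5P.
Supply slope: (403 − 337)/(15 − 4) = 6, so Qs = 6P + 313.
Without the tax, 423 − 5P = 6P + 313 gives 11P = 110, so P* = £10 and Q* = 373.
With the tax collected from sellers, supply shifts: Qs = 6(P − 16.5) + 313.
Solving gives Q = 328 with consumers paying £19 and sellers receiving £2.5 (the £16.5 wedge).
ΔCS is the trapezoid between Q = 328 and Q = 373 of height £9: ½ · (373 + 328) · 9 = £3154.5.

Consumer surplus falls by £3154.5 thousand.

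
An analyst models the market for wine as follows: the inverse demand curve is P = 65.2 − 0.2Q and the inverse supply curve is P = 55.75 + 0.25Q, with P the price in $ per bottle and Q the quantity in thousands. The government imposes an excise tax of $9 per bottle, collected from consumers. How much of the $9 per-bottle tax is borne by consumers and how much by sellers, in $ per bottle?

Consumers bear $4 per bottle; sellers bear $5 per bottle.

Rewrite in direct form: Qd = 326 − 5P and Qs = 4P − 223.
Before the tax: set 326 − 5P = 4P − 223 → P* = $61, Q* = 21.
With the tax collected from consumers, demand (in seller-price terms) shifts: Qd = 326 − 5(P + 9).
New equilibrium: consumers pay $65, sellers receive $56, Q = 1. (Wedge: Pb − Ps = 9.)
Burden on consumers: $4; on sellers: $5. (They sum to $9.)
The less price-elastic side of the market bears the larger share of a per-unit tax.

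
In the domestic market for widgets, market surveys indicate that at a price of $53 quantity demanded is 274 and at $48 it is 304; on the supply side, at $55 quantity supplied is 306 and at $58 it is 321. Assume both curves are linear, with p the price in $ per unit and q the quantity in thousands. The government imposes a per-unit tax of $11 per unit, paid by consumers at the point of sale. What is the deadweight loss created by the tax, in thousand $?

Demand slope: (304 − 274)/(48 − 53) = -6, so qd = 592 − 6p.
Supply slope: (321 − 306)/(58 − 55) = 5, so qs = 5p + 31.
Before the tax: set 592 − 6p = 5p + 31 → p* = $51, q* = 286.
With the tax collected from consumers, demand (in seller-price terms) shifts: qd = 592 − 6(p + 11).
New equilibrium: consumers pay $56, sellers receive $45, q = 256. (Wedge: pb − ps = 11.)
Quantity falls by |ΔQ| = |286 − 256| = 30.
DWL = ½ · t · |ΔQ| = ½ · 11 · 30 = $165.

Deadweight loss = $165 thousand.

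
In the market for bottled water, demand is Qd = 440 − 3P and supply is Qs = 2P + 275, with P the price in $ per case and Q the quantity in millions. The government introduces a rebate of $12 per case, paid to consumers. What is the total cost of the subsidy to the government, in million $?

Government outlay = $4264.8 million.

Without the subsidy, 440 − 3P = 2P + 275 gives 5P = 165, so P* = $33 and Q* = 341.
With a per-unit subsidy paid to consumers, each effectively pays P − 12, so demand becomes Qd = 440 − 3(P − 12).
New equilibrium: consumers pay $28.2, suppliers receive $40.2, Q = 355.4. (Wedge: Pb − Ps = −12.)
Outlay = t · Q = 12 · 355.4 = $4264.8.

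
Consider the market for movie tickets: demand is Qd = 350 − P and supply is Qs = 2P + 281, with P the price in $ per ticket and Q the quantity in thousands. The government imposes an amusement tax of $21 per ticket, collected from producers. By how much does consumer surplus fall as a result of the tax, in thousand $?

Consumer surplus falls by $4480 thousand.

Before the tax: set 350 − P = 2P + 281 → P* = $23, Q* = 327.
With the tax collected from producers, supply shifts: Qs = 2(P − 21) + 281.
New equilibrium: buyers pay $37, producers receive $16, Q = 313. (Wedge: Pb − Ps = 21.)
ΔCS is the trapezoid between Q = 313 and Q = 327 of height $14: ½ · (327 + 313) · 14 = $4480.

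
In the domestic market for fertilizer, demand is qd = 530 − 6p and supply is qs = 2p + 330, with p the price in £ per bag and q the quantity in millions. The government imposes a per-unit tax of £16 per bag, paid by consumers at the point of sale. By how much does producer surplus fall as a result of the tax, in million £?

Producer surplus falls by £4416 million.

Before the tax: set 530 − 6p = 2p + 330 → p* = £25, q* = 380.
With the tax collected from consumers, demand (in seller-price terms) shifts: qd = 530 − 6(p + 16).
Solving gives q = 356 with consumers paying £29 and producers receiving £13 (the £16 wedge).
ΔPS is the trapezoid between Q = 356 and Q = 380 of height £12: ½ · (380 + 356) · 12 = £4416.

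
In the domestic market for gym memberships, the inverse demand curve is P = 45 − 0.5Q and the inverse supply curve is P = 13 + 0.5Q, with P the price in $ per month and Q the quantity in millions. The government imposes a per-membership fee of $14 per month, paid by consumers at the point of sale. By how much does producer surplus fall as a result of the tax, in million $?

Inverting to Q(P) form: Qd = 90 − 2P; Qs = 2P − 26.
Before the tax: set 90 − 2P = 2P − 26 → P* = $29, Q* = 32.
With the tax collected from consumers, demand (in seller-price terms) shifts: Qd = 90 − 2(P + 14).
New equilibrium: consumers pay $36, suppliers receive $22, Q = 18. (Wedge: Pb − Ps = 14.)
ΔPS is the trapezoid between Q = 18 and Q = 32 of height $7: ½ · (32 + 18) · 7 = $175.

Producer surplus falls by $175 million.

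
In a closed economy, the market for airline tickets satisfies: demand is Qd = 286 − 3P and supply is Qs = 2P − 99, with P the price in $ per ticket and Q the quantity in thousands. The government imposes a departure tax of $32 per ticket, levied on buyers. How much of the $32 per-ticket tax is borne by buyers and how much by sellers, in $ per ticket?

Before the tax: set 286 − 3P = 2P − 99 → P* = $77, Q* = 55.
With the tax collected from buyers, demand (in seller-price terms) shifts: Qd = 286 − 3(P + 32).
Solving gives Q = 16.6 with buyers paying $89.8 and sellers receiving $57.8 (the $32 wedge).
Burden on buyers: $12.8; on sellers: $19.2. (They sum to $32.)

Buyers bear $12.8 per ticket; sellers bear $19.2 per ticket.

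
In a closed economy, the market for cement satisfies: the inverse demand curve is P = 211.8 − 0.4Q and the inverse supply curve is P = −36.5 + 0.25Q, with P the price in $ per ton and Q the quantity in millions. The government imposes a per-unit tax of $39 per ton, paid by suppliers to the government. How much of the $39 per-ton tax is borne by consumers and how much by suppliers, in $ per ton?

Consumers bear $24 per ton; suppliers bear $15 per ton.

Rewrite in direct form: Qd = 529.5 − 2.5P and Qs = 4P + 146.
Without the tax, 529.5 − 2.5P = 4P + 146 gives 6.5P = 383.5, so P* = $59 and Q* = 382.
With the tax collected from suppliers, supply shifts: Qs = 4(P − 39) + 146.
Solving gives Q = 322 with consumers paying $83 and suppliers receiving $44 (the $39 wedge).
Burden on consumers: $24; on suppliers: $15. (They sum to $39.)
The less price-elastic side of the market bears the larger share of a per-unit tax.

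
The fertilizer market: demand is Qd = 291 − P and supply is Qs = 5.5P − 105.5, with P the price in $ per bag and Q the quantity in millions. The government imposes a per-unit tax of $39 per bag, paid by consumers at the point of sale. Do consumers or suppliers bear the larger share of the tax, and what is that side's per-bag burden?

Before the tax: set 291 − P = 5.5P − 105.5 → P* = $61, Q* = 230.
With the tax collected from consumers, demand (in seller-price terms) shifts: Qd = 291 − (P + 39).
Solving gives Q = 197 with consumers paying $94 and suppliers receiving $55 (the $39 wedge).
Per-bag burden: consumers $33, suppliers $6.
Consumers take the larger share because demand is less price-elastic here (demand slope 1 vs supply slope 5.5).
The less price-elastic side of the market bears the larger share of a per-unit tax.

Consumers bear the larger share: $33 per bag.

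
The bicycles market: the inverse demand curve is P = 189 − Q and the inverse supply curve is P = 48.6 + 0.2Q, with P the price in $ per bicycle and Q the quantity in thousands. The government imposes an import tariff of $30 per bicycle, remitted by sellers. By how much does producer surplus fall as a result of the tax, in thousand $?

Producer surplus falls by $522.5 thousand.

Rewrite in direct form: Qd = 189 − P and Qs = 5P − 243.
Before the tax: set 189 − P = 5P − 243 → P* = $72, Q* = 117.
With the tax collected from sellers, supply shifts: Qs = 5(P − 30) − 243.
Solving gives Q = 92 with consumers paying $97 and sellers receiving $67 (the $30 wedge).
ΔPS is the trapezoid between Q = 92 and Q = 117 of height $5: ½ · (117 + 92) · 5 = $522.5.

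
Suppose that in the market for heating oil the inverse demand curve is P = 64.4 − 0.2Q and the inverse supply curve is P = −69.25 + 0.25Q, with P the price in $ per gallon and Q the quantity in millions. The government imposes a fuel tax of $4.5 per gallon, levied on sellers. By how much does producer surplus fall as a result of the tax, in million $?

Producer surplus falls by $730 million.

Inverting to Q(P) form: Qd = 322 − 5P; Qs = 4P + 277.
Before the tax: set 322 − 5P = 4P + 277 → P* = $5, Q* = 297.
With the tax collected from sellers, supply shifts: Qs = 4(P − 4.5) + 277.
Solving gives Q = 287 with consumers paying $7 and sellers receiving $2.5 (the $4.5 wedge).
ΔPS is the trapezoid between Q = 287 and Q = 297 of height $2.5: ½ · (297 + 287) · 2.5 = $730.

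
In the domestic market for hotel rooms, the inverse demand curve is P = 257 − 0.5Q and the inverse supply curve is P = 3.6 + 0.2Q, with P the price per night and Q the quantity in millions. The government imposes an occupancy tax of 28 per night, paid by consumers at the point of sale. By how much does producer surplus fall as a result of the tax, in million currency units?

Producer surplus falls by 2736 million.

Inverting to Q(P) form: Qd = 514 − 2P; Qs = 5P − 18.
Without the tax, 514 − 2P = 5P − 18 gives 7P = 532, so P* = 76 and Q* = 362.
With the tax collected from consumers, demand (in seller-price terms) shifts: Qd = 514 − 2(P + 28).
Solving gives Q = 322 with consumers paying 96 and sellers receiving 68 (the 28 wedge).
ΔPS is the trapezoid between Q = 322 and Q = 362 of height 8: ½ · (362 + 322) · 8 = 2736.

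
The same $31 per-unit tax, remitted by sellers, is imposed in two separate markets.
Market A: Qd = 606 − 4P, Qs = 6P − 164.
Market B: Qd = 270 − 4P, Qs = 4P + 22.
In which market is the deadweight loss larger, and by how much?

Market A, by $192.2.

Market A: pre-tax P* = $77, Q* = 298; post-tax Q = 223.6; deadweight loss = $1153.2.
Market B: pre-tax P* = $31, Q* = 146; post-tax Q = 84; deadweight loss = $961.
Difference: $1153.2 vs $961 → market A is larger by $192.2.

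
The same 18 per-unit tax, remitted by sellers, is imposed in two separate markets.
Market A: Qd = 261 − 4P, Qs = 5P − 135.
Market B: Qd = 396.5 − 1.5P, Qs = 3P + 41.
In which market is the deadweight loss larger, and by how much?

Market A: pre-tax P* = 44, Q* = 85; post-tax Q = 45; deadweight loss = 360.
Market B: pre-tax P* = 79, Q* = 278; post-tax Q = 260; deadweight loss = 162.
Difference: 360 vs 162 → market A is larger by 198.

Market A, by 198.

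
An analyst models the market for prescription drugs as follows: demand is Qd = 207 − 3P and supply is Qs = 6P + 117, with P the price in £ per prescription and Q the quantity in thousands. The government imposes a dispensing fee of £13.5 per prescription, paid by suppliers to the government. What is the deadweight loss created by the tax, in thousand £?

Deadweight loss = £182.25 thousand.

Without the tax, 207 − 3P = 6P + 117 gives 9P = 90, so P* = £10 and Q* = 177.
With the tax collected from suppliers, supply shifts: Qs = 6(P − 13.5) + 117.
Solving gives Q = 150 with consumers paying £19 and suppliers receiving £5.5 (the £13.5 wedge).
Quantity falls by |ΔQ| = |177 − 150| = 27.
DWL = ½ · t · |ΔQ| = ½ · 13.5 · 27 = £182.25.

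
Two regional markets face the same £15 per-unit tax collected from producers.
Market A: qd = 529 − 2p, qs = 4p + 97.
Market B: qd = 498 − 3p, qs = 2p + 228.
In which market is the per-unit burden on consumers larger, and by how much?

Market A, by £4.

Market A: pre-tax p* = £72, q* = 385; post-tax q = 365; per-unit burden on consumers = £10.
Market B: pre-tax p* = £54, q* = 336; post-tax q = 318; per-unit burden on consumers = £6.
Difference: £10 vs £6 → market A is larger by £4.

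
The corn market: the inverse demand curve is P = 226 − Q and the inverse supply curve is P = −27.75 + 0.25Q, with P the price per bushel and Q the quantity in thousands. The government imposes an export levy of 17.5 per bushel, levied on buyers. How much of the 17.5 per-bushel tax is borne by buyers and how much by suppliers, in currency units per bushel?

Buyers bear 14 per bushel; suppliers bear 3.5 per bushel.

Rewrite in direct form: Qd = 226 − P and Qs = 4P + 111.
Before the tax: set 226 − P = 4P + 111 → P* = 23, Q* = 203.
With the tax collected from buyers, demand (in seller-price terms) shifts: Qd = 226 − (P + 17.5).
New equilibrium: buyers pay 37, suppliers receive 19.5, Q = 189. (Wedge: Pb − Ps = 17.5.)
Burden on buyers: 14; on suppliers: 3.5. (They sum to 17.5.)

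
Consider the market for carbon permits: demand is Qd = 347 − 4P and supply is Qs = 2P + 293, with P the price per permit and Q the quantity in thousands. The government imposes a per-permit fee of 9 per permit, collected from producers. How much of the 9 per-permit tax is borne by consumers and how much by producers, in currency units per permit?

Without the tax, 347 − 4P = 2P + 293 gives 6P = 54, so P* = 9 and Q* = 311.
With the tax collected from producers, supply shifts: Qs = 2(P − 9) + 293.
New equilibrium: consumers pay 12, producers receive 3, Q = 299. (Wedge: Pb − Ps = 9.)
Burden on consumers: 3; on producers: 6. (They sum to 9.)

Consumers bear 3 per permit; producers bear 6 per permit.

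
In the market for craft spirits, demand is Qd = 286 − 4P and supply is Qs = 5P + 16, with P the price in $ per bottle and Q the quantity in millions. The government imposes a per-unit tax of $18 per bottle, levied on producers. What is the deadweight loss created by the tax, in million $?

Deadweight loss = $360 million.

Without the tax, 286 − 4P = 5P + 16 gives 9P = 270, so P* = $30 and Q* = 166.
With the tax collected from producers, supply shifts: Qs = 5(P − 18) + 16.
New equilibrium: buyers pay $40, producers receive $22, Q = 126. (Wedge: Pb − Ps = 18.)
Quantity falls by |ΔQ| = |166 − 126| = 40.
DWL = ½ · t · |ΔQ| = ½ · 18 · 40 = $360.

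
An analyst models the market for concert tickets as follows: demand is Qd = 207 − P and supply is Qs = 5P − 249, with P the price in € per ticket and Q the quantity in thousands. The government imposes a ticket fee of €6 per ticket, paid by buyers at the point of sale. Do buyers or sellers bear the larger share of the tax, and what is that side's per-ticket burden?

Without the tax, 207 − P = 5P − 249 gives 6P = 456, so P* = €76 and Q* = 131.
With the tax collected from buyers, demand (in seller-price terms) shifts: Qd = 207 − (P + 6).
Solving gives Q = 126 with buyers paying €81 and sellers receiving €75 (the €6 wedge).
Per-ticket burden: buyers €5, sellers €1.
Buyers take the larger share because demand is less price-elastic here (demand slope 1 vs supply slope 5).
The less price-elastic side of the market bears the larger share of a per-unit tax.

Buyers bear the larger share: €5 per ticket.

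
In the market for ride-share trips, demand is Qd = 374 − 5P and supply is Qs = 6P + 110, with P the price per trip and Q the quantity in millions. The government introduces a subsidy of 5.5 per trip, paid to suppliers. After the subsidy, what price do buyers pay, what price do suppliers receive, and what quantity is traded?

Before the subsidy: set 374 − 5P = 6P + 110 → P* = 24, Q* = 254.
With a per-unit subsidy paid to suppliers, each receives P + 5.5 per unit sold, so supply becomes Qs = 6(P + 5.5) + 110.
New equilibrium: buyers pay 21, suppliers receive 26.5, Q = 269. (Wedge: Pb − Ps = −5.5.)

Buyers pay 21; suppliers receive 26.5; quantity = 269.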